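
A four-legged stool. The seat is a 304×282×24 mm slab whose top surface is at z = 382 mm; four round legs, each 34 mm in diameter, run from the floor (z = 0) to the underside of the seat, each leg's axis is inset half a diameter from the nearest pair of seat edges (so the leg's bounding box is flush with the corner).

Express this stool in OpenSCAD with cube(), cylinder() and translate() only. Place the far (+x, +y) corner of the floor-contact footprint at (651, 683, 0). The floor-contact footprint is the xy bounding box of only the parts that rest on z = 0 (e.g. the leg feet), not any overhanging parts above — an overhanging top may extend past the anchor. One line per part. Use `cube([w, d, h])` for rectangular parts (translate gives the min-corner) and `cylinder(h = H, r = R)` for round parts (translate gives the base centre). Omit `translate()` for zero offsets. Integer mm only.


// leg_h = 382 - 24 = 358
translate([347, 401, 358]) cube([304, 282, 24]);
translate([364, 418, 0]) cylinder(h = 358, r = 17);
translate([634, 418, 0]) cylinder(h = 358, r = 17);
translate([364, 666, 0]) cylinder(h = 358, r = 17);
translate([634, 666, 0]) cylinder(h = 358, r = 17);


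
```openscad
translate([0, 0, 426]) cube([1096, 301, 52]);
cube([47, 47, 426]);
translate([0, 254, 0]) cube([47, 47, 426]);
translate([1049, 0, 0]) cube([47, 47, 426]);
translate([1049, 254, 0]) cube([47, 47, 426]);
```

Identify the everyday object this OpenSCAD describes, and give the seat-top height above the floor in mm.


A bench. The seat-top height is 478 mm.

A long slab on four corner posts — a bench. The slab sits at z = 426 with thickness 52, so the top is 426 + 52 = 478 mm.


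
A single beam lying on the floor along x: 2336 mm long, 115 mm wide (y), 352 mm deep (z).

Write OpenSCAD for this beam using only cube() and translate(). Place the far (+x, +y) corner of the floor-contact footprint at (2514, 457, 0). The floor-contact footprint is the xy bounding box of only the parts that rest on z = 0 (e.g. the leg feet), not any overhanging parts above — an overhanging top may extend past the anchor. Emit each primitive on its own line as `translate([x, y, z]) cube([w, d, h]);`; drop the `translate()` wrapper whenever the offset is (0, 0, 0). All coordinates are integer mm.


translate([178, 342, 0]) cube([2336, 115, 352]);


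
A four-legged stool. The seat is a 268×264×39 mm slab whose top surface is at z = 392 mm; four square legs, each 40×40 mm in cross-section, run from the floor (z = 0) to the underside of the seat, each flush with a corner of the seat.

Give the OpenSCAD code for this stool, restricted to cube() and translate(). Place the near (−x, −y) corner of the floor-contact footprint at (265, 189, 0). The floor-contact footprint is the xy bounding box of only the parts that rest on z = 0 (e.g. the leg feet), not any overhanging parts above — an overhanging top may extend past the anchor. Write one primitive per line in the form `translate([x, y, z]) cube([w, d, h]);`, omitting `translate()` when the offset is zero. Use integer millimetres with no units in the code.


// leg_h = 392 - 39 = 353
translate([265, 189, 353]) cube([268, 264, 39]);
translate([265, 189, 0]) cube([40, 40, 353]);
translate([493, 189, 0]) cube([40, 40, 353]);
translate([265, 413, 0]) cube([40, 40, 353]);
translate([493, 413, 0]) cube([40, 40, 353]);


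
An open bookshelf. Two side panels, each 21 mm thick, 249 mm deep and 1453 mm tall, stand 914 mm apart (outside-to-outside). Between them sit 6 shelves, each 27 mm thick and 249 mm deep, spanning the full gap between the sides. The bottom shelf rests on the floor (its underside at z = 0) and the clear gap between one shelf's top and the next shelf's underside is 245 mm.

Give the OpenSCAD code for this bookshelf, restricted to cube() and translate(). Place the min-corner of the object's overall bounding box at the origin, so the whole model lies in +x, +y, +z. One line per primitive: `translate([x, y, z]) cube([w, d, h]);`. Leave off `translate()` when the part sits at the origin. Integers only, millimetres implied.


cube([21, 249, 1453]);
translate([893, 0, 0]) cube([21, 249, 1453]);
translate([21, 0, 0]) cube([872, 249, 27]);
translate([21, 0, 272]) cube([872, 249, 27]);
translate([21, 0, 544]) cube([872, 249, 27]);
translate([21, 0, 816]) cube([872, 249, 27]);
translate([21, 0, 1088]) cube([872, 249, 27]);
translate([21, 0, 1360]) cube([872, 249, 27]);


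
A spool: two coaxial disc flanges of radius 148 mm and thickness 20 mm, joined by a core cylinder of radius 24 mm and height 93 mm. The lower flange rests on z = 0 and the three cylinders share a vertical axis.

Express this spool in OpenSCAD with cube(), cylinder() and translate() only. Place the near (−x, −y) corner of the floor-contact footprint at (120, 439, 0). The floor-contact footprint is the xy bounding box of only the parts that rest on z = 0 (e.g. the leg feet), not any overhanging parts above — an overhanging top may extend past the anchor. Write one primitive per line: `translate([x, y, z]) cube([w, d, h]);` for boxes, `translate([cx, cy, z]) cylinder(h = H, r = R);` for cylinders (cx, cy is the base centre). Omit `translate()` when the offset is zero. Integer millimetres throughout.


translate([268, 587, 0]) cylinder(h = 20, r = 148);
translate([268, 587, 20]) cylinder(h = 93, r = 24);
translate([268, 587, 113]) cylinder(h = 20, r = 148);


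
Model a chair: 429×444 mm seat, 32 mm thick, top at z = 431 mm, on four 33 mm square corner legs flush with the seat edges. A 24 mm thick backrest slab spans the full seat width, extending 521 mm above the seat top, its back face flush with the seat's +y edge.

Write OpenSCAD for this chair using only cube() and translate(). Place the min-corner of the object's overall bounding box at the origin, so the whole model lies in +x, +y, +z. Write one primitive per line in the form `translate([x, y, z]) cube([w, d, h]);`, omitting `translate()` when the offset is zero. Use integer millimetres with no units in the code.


translate([0, 0, 399]) cube([429, 444, 32]);
cube([33, 33, 399]);
translate([396, 0, 0]) cube([33, 33, 399]);
translate([0, 411, 0]) cube([33, 33, 399]);
translate([396, 411, 0]) cube([33, 33, 399]);
translate([0, 420, 431]) cube([429, 24, 521]);


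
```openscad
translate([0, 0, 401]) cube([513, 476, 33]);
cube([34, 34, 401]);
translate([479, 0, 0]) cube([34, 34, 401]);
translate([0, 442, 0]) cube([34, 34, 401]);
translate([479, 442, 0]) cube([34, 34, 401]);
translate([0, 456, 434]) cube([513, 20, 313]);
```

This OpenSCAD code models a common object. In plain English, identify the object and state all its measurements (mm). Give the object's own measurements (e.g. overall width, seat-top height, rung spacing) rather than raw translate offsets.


A chair. The seat is a 513×476×33 mm slab with its top at z = 434 mm, on four 34×34 mm corner legs (flush with the seat edges, standing on z = 0). A flat backrest 20 mm thick, 313 mm tall, spans the full seat width and rises from the seat top along its +y edge, rear face flush with the rear of the seat.


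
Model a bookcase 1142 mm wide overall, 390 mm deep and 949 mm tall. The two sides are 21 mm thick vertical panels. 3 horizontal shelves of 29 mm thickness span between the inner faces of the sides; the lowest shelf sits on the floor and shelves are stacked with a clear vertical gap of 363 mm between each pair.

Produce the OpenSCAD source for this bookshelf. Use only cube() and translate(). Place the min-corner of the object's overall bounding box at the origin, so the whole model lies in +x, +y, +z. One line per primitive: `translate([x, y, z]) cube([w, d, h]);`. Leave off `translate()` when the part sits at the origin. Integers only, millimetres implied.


cube([21, 390, 949]);
translate([1121, 0, 0]) cube([21, 390, 949]);
translate([21, 0, 0]) cube([1100, 390, 29]);
translate([21, 0, 392]) cube([1100, 390, 29]);
translate([21, 0, 784]) cube([1100, 390, 29]);


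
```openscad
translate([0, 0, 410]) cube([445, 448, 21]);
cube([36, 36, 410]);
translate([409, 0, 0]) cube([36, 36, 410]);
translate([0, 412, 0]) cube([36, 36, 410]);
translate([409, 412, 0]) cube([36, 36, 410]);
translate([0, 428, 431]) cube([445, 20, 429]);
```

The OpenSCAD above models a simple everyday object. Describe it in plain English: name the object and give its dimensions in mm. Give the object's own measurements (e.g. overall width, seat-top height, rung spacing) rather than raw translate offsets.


A chair. The seat is a 445×448×21 mm slab with its top at z = 431 mm, on four 36×36 mm corner legs (flush with the seat edges, standing on z = 0). A flat backrest 20 mm thick, 429 mm tall, spans the full seat width and rises from the seat top along its +y edge, rear face flush with the rear of the seat.


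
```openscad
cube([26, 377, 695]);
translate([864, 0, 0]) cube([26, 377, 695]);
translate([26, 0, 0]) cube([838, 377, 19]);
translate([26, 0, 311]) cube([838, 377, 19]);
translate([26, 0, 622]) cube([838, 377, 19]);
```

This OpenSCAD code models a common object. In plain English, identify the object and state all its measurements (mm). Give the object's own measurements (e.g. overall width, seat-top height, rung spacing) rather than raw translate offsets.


An open bookshelf. Two side panels, each 26 mm thick, 377 mm deep and 695 mm tall, stand 890 mm apart (outside-to-outside). Between them sit 3 shelves, each 19 mm thick and 377 mm deep, spanning the full gap between the sides. The bottom shelf rests on the floor (its underside at z = 0) and the clear gap between one shelf's top and the next shelf's underside is 292 mm.


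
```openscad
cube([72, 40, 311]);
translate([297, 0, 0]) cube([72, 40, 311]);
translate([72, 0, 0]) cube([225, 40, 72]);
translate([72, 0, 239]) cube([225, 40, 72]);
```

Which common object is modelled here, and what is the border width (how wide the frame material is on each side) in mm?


A picture frame. The border width is 72 mm.

Four thin pieces enclosing a rectangular opening — a picture frame. The two full-height stiles are 311 mm tall; the top rail sits at z = 239 and is 72 mm tall, so the border above the opening is 311 − 239 = 72 mm, matching the stile x-width.


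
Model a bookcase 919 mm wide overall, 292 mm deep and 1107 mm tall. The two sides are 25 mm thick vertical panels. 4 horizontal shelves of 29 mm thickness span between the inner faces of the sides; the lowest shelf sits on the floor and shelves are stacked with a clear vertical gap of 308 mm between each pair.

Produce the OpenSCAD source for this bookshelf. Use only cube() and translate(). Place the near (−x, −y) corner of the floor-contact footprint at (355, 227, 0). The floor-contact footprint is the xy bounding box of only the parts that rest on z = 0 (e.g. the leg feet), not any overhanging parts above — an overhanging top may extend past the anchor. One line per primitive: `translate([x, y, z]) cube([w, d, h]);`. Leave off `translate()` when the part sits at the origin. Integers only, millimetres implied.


translate([355, 227, 0]) cube([25, 292, 1107]);
translate([1249, 227, 0]) cube([25, 292, 1107]);
translate([380, 227, 0]) cube([869, 292, 29]);
translate([380, 227, 337]) cube([869, 292, 29]);
translate([380, 227, 674]) cube([869, 292, 29]);
translate([380, 227, 1011]) cube([869, 292, 29]);


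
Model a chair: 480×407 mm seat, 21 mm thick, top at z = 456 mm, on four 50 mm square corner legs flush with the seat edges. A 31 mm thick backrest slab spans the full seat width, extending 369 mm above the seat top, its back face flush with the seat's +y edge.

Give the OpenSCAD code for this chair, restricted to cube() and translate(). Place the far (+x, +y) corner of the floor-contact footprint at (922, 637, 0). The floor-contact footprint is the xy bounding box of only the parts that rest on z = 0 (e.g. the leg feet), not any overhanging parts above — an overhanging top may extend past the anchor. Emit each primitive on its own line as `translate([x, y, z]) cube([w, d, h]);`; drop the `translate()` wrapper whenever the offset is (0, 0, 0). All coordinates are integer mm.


// leg_h = 456 - 21 = 435
translate([442, 230, 435]) cube([480, 407, 21]);
translate([442, 230, 0]) cube([50, 50, 435]);
translate([872, 230, 0]) cube([50, 50, 435]);
translate([442, 587, 0]) cube([50, 50, 435]);
translate([872, 587, 0]) cube([50, 50, 435]);
translate([442, 606, 456]) cube([480, 31, 369]);


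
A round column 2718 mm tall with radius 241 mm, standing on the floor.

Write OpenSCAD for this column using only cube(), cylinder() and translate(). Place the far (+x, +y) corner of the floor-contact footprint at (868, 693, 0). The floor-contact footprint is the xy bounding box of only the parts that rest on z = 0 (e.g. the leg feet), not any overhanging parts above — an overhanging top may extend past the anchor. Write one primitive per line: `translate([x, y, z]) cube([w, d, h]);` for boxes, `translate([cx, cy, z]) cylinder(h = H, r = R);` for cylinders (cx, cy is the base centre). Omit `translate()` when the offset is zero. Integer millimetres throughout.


translate([627, 452, 0]) cylinder(h = 2718, r = 241);


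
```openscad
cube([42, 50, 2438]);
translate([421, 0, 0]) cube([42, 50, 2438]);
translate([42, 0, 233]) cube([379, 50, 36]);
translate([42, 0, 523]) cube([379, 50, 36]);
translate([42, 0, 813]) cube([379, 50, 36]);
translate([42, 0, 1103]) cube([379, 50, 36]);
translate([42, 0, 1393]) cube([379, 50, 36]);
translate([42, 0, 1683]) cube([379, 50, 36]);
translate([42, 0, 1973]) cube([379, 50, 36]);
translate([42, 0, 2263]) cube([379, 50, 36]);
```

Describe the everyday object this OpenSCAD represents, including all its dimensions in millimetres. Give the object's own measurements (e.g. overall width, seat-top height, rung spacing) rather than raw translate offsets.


A straight ladder. Two 42×50 mm vertical rails, 2438 mm tall, stand 463 mm apart (outside-to-outside) with their front faces coplanar on the −y side. 8 rungs, each 50 mm deep and 36 mm tall, span between the inner faces of the rails, front faces flush with the rails. The lowest rung's underside is at z = 233 mm and rungs are spaced 290 mm apart (underside to underside).


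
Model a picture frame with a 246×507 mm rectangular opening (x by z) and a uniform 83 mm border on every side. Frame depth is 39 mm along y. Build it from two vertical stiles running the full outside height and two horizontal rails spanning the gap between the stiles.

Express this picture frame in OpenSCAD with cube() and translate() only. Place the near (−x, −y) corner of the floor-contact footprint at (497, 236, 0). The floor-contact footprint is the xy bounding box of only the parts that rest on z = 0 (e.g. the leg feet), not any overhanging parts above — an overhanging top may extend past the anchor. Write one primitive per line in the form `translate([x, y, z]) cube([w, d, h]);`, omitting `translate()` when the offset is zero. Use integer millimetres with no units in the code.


translate([497, 236, 0]) cube([83, 39, 673]);
translate([826, 236, 0]) cube([83, 39, 673]);
translate([580, 236, 0]) cube([246, 39, 83]);
translate([580, 236, 590]) cube([246, 39, 83]);


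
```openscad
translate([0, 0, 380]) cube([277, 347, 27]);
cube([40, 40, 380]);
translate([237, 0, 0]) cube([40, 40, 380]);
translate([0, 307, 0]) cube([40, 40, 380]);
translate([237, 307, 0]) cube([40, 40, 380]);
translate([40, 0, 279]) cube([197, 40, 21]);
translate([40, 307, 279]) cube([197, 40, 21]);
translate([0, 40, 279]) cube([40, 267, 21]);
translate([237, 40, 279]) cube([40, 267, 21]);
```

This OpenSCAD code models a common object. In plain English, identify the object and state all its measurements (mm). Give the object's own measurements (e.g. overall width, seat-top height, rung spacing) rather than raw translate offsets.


A four-legged stool. The seat is a 277×347×27 mm slab whose top surface is at z = 407 mm; four square legs, each 40×40 mm in cross-section, run from the floor (z = 0) to the underside of the seat, each flush with a corner of the seat. Four stretchers, 40 mm wide and 21 mm tall, connect adjacent legs with their undersides at z = 279 mm, each running between the inner faces of the legs it joins and aligned with the legs' outer faces on the other axis.


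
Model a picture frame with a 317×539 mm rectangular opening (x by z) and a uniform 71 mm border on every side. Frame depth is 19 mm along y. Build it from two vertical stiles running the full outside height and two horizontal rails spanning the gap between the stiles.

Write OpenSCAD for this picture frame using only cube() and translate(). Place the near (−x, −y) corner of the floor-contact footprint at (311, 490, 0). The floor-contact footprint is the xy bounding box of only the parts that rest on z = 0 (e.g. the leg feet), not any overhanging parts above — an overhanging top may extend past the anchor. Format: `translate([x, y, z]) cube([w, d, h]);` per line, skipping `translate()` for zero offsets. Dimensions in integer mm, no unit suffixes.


translate([311, 490, 0]) cube([71, 19, 681]);
translate([699, 490, 0]) cube([71, 19, 681]);
translate([382, 490, 0]) cube([317, 19, 71]);
translate([382, 490, 610]) cube([317, 19, 71]);


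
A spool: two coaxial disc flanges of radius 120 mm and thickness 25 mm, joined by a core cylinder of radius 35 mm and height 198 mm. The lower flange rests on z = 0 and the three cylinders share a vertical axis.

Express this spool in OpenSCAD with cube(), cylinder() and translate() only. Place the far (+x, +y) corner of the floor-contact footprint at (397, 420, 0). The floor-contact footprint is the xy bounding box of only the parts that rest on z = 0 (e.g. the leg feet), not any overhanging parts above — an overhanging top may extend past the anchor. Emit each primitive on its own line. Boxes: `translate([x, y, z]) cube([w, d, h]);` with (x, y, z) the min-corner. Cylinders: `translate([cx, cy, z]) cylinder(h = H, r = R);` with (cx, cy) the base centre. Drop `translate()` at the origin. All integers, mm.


translate([277, 300, 0]) cylinder(h = 25, r = 120);
translate([277, 300, 25]) cylinder(h = 198, r = 35);
translate([277, 300, 223]) cylinder(h = 25, r = 120);


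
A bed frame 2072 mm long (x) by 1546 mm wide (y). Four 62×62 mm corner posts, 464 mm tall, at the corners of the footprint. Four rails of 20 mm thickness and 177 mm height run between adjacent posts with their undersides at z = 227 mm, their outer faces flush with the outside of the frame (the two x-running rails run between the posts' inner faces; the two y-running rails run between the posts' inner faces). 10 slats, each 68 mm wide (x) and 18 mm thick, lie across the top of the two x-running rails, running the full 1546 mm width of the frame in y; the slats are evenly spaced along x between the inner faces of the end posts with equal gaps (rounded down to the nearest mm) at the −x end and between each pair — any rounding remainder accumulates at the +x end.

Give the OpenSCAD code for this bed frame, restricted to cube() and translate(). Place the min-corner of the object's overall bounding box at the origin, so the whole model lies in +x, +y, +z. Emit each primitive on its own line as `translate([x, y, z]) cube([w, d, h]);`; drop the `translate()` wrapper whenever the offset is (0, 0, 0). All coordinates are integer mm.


cube([62, 62, 464]);
translate([0, 1484, 0]) cube([62, 62, 464]);
translate([2010, 0, 0]) cube([62, 62, 464]);
translate([2010, 1484, 0]) cube([62, 62, 464]);
translate([62, 0, 227]) cube([1948, 20, 177]);
translate([62, 1526, 227]) cube([1948, 20, 177]);
translate([0, 62, 227]) cube([20, 1422, 177]);
translate([2052, 62, 227]) cube([20, 1422, 177]);
translate([177, 0, 404]) cube([68, 1546, 18]);
translate([360, 0, 404]) cube([68, 1546, 18]);
translate([543, 0, 404]) cube([68, 1546, 18]);
translate([726, 0, 404]) cube([68, 1546, 18]);
translate([909, 0, 404]) cube([68, 1546, 18]);
translate([1092, 0, 404]) cube([68, 1546, 18]);
translate([1275, 0, 404]) cube([68, 1546, 18]);
translate([1458, 0, 404]) cube([68, 1546, 18]);
translate([1641, 0, 404]) cube([68, 1546, 18]);
translate([1824, 0, 404]) cube([68, 1546, 18]);


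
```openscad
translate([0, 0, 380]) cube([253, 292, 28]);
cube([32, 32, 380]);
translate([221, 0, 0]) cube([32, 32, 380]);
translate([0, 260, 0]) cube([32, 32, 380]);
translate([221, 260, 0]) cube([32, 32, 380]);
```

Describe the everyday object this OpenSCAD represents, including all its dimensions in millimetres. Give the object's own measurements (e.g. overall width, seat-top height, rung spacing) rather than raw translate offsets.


A four-legged stool. The seat is a 253×292×28 mm slab whose top surface is at z = 408 mm; four square legs, each 32×32 mm in cross-section, run from the floor (z = 0) to the underside of the seat, each flush with a corner of the seat.


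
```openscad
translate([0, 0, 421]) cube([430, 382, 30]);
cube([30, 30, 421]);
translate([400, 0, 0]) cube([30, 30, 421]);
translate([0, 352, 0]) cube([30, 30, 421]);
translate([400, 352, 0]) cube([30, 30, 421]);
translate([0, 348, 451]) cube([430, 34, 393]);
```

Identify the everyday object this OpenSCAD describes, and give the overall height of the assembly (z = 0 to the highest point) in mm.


A chair. The overall height is 844 mm.

A slab on four corner posts with a tall panel at the back — a chair. The seat slab sits at z = 421 with thickness 30, and the 393 mm backrest starts at the seat top, so the overall height is 421 + 30 + 393 = 844 mm.


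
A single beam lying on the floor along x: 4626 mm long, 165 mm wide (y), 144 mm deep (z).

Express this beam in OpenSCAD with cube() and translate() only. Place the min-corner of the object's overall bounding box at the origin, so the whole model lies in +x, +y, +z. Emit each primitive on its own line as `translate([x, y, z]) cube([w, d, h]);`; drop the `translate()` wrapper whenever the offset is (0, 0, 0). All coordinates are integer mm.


cube([4626, 165, 144]);


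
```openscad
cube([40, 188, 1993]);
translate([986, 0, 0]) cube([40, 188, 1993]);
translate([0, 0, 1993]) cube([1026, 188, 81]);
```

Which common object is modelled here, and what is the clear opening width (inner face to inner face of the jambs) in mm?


A door frame. The clear opening width is 946 mm.

Two 1993 mm tall posts with a header on top — a door frame. The left jamb is 40 mm wide at x = 0; the right jamb starts at x = 986. The clear opening is 986 − 40 = 946 mm.


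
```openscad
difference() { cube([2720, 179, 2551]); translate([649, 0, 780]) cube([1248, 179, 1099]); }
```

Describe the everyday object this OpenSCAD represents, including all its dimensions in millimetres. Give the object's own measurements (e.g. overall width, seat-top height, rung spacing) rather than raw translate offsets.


A wall 2720 mm long (x), 179 mm thick (y), 2551 mm tall, with a rectangular window opening cut through it. The opening is 1248 mm wide and 1099 mm tall; its sill is at z = 780 mm and its near (−x) edge is 649 mm from the wall's −x end. The opening passes through the full wall thickness.


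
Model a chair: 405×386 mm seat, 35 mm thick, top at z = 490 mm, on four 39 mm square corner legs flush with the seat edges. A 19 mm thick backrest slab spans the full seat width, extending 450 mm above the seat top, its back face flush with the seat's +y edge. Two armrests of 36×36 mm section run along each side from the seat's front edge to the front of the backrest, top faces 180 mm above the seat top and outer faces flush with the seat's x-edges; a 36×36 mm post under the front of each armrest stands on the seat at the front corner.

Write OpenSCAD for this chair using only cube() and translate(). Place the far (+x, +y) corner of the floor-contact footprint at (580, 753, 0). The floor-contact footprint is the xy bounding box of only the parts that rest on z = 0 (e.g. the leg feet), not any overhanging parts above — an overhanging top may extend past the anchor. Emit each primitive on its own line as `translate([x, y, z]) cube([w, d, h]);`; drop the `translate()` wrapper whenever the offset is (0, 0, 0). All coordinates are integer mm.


translate([175, 367, 455]) cube([405, 386, 35]);
translate([175, 367, 0]) cube([39, 39, 455]);
translate([541, 367, 0]) cube([39, 39, 455]);
translate([175, 714, 0]) cube([39, 39, 455]);
translate([541, 714, 0]) cube([39, 39, 455]);
translate([175, 734, 490]) cube([405, 19, 450]);
translate([175, 367, 634]) cube([36, 367, 36]);
translate([544, 367, 634]) cube([36, 367, 36]);
translate([175, 367, 490]) cube([36, 36, 144]);
translate([544, 367, 490]) cube([36, 36, 144]);


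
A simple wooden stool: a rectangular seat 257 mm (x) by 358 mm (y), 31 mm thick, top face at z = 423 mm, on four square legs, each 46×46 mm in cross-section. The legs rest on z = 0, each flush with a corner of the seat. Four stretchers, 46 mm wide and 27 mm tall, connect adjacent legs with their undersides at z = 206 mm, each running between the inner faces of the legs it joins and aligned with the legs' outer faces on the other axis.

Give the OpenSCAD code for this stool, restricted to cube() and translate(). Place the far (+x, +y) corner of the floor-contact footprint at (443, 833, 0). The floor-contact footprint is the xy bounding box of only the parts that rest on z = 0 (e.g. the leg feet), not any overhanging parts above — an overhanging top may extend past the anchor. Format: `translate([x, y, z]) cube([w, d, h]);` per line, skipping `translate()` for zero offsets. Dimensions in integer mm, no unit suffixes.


translate([186, 475, 392]) cube([257, 358, 31]);
translate([186, 475, 0]) cube([46, 46, 392]);
translate([397, 475, 0]) cube([46, 46, 392]);
translate([186, 787, 0]) cube([46, 46, 392]);
translate([397, 787, 0]) cube([46, 46, 392]);
translate([232, 475, 206]) cube([165, 46, 27]);
translate([232, 787, 206]) cube([165, 46, 27]);
translate([186, 521, 206]) cube([46, 266, 27]);
translate([397, 521, 206]) cube([46, 266, 27]);


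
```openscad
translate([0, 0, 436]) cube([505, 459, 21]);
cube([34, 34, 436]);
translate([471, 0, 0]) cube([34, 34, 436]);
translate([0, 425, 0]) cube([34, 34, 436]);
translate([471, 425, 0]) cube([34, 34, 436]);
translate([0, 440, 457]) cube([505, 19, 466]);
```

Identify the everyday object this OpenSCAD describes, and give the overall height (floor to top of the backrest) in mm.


A chair. The overall height is 923 mm.

A slab on four corner posts with a tall panel at the back — a chair. The seat slab sits at z = 436 with thickness 21, and the 466 mm backrest starts at the seat top, so the overall height is 436 + 21 + 466 = 923 mm.


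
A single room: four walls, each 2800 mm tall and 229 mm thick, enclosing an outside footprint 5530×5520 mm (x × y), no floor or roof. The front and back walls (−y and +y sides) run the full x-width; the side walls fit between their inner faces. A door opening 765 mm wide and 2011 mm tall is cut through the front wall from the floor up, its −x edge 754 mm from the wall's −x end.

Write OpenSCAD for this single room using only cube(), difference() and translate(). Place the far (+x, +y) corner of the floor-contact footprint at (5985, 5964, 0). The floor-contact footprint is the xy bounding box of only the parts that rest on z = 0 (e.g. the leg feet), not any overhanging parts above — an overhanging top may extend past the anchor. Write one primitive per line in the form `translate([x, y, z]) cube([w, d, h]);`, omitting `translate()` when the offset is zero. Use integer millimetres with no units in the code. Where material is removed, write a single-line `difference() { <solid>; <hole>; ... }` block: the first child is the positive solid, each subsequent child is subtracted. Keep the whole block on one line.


difference() { translate([455, 444, 0]) cube([5530, 229, 2800]); translate([1209, 444, 0]) cube([765, 229, 2011]); }
translate([455, 5735, 0]) cube([5530, 229, 2800]);
translate([455, 673, 0]) cube([229, 5062, 2800]);
translate([5756, 673, 0]) cube([229, 5062, 2800]);


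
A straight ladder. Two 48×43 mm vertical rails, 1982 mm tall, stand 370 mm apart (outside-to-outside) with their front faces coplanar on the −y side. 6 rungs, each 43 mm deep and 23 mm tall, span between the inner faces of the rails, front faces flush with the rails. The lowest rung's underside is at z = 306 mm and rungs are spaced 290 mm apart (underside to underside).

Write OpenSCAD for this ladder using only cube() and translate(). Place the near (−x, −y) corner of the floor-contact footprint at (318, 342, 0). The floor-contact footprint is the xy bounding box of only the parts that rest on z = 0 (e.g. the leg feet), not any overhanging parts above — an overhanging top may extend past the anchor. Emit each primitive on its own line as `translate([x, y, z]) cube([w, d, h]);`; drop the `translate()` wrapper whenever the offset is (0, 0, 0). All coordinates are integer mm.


translate([318, 342, 0]) cube([48, 43, 1982]);
translate([640, 342, 0]) cube([48, 43, 1982]);
translate([366, 342, 306]) cube([274, 43, 23]);
translate([366, 342, 596]) cube([274, 43, 23]);
translate([366, 342, 886]) cube([274, 43, 23]);
translate([366, 342, 1176]) cube([274, 43, 23]);
translate([366, 342, 1466]) cube([274, 43, 23]);
translate([366, 342, 1756]) cube([274, 43, 23]);


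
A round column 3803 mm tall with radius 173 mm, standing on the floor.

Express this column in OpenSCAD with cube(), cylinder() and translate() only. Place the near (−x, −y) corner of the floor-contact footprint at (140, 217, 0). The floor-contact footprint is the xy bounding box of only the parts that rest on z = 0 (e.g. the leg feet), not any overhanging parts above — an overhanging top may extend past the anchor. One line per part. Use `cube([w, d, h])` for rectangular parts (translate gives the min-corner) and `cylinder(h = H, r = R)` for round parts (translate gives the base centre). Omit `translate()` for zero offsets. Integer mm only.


translate([313, 390, 0]) cylinder(h = 3803, r = 173);


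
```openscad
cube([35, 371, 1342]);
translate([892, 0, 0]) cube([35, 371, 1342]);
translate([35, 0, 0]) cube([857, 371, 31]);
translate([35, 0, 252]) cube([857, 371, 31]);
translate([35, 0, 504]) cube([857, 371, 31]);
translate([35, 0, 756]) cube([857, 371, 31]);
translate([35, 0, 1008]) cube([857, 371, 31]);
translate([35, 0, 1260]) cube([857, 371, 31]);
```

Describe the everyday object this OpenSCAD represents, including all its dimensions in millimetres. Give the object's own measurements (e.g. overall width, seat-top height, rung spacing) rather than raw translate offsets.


An open bookshelf. Two side panels, each 35 mm thick, 371 mm deep and 1342 mm tall, stand 927 mm apart (outside-to-outside). Between them sit 6 shelves, each 31 mm thick and 371 mm deep, spanning the full gap between the sides. The bottom shelf rests on the floor (its underside at z = 0) and the clear gap between one shelf's top and the next shelf's underside is 221 mm.


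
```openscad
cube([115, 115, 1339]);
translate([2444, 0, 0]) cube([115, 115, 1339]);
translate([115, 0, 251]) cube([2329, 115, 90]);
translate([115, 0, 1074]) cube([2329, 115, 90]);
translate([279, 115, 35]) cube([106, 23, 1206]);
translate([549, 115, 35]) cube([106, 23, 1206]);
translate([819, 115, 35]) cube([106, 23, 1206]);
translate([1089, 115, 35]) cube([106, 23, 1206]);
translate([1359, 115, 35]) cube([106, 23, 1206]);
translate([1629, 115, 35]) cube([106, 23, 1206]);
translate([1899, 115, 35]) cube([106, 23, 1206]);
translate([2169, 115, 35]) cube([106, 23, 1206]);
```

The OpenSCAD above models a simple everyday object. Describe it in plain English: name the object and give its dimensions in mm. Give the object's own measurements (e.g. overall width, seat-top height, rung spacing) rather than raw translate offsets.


A fence section. Two 115×115 mm posts, 1339 mm tall, stand on the floor with a clear span of 2329 mm between their inner faces. Two horizontal rails of 115×90 mm section span the gap between the posts with their undersides at z = 251 mm and z = 1074 mm, flush with the posts' −y face. 8 pickets, each 106 mm wide, 23 mm thick and 1206 mm tall, are fixed to the +y face of the rails with their bottoms at z = 35 mm, spaced across the span with a 164 mm gap after the −x post and between neighbouring pickets, with 169 mm left before the +x post.


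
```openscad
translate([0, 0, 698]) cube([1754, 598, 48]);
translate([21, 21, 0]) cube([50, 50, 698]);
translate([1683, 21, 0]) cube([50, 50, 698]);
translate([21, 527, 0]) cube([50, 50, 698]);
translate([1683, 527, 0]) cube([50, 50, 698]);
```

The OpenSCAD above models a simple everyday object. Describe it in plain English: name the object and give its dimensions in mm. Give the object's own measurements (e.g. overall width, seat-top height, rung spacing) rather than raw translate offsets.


A rectangular dining table. The top is 1754×598×48 mm with its upper surface at z = 746 mm. It stands on four 50×50 mm square legs, each inset 21 mm from the nearest pair of top edges, running from the floor to the underside of the top.


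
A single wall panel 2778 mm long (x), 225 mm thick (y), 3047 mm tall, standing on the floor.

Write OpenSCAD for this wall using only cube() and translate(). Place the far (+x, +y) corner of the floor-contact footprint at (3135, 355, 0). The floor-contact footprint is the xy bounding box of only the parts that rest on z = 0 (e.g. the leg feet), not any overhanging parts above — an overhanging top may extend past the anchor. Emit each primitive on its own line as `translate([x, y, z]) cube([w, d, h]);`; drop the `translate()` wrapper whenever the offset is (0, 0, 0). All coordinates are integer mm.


translate([357, 130, 0]) cube([2778, 225, 3047]);


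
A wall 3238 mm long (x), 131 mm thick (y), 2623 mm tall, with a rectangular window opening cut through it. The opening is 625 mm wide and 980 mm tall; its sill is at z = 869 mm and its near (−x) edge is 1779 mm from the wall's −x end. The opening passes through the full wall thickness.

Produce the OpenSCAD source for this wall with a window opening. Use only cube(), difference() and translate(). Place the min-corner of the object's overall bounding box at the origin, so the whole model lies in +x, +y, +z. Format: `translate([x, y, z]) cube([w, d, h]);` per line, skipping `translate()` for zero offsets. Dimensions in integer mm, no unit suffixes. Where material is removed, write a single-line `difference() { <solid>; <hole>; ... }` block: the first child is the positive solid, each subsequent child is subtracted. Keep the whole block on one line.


difference() { cube([3238, 131, 2623]); translate([1779, 0, 869]) cube([625, 131, 980]); }


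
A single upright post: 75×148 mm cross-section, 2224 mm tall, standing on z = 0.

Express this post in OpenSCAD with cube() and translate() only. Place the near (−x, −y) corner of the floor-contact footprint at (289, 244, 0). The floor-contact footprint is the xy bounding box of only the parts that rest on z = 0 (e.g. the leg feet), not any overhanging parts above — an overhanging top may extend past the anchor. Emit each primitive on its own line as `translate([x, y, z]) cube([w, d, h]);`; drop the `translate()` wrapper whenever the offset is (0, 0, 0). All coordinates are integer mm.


translate([289, 244, 0]) cube([75, 148, 2224]);


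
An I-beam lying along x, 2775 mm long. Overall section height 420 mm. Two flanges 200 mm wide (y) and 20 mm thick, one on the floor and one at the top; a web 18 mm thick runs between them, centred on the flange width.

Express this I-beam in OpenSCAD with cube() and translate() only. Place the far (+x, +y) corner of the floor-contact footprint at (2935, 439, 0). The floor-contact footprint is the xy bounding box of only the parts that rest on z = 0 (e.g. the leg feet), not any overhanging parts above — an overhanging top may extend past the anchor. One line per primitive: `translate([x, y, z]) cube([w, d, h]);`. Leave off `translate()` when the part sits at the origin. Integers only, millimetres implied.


translate([160, 239, 0]) cube([2775, 200, 20]);
translate([160, 330, 20]) cube([2775, 18, 380]);
translate([160, 239, 400]) cube([2775, 200, 20]);


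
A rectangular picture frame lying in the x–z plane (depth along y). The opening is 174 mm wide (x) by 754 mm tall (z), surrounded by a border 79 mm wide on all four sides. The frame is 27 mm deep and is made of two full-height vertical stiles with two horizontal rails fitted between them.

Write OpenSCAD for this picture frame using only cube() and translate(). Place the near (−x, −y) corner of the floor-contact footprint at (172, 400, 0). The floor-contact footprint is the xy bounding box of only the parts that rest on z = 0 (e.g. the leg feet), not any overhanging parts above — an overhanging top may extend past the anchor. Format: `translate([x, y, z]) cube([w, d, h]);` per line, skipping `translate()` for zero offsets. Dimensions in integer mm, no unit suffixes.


translate([172, 400, 0]) cube([79, 27, 912]);
translate([425, 400, 0]) cube([79, 27, 912]);
translate([251, 400, 0]) cube([174, 27, 79]);
translate([251, 400, 833]) cube([174, 27, 79]);


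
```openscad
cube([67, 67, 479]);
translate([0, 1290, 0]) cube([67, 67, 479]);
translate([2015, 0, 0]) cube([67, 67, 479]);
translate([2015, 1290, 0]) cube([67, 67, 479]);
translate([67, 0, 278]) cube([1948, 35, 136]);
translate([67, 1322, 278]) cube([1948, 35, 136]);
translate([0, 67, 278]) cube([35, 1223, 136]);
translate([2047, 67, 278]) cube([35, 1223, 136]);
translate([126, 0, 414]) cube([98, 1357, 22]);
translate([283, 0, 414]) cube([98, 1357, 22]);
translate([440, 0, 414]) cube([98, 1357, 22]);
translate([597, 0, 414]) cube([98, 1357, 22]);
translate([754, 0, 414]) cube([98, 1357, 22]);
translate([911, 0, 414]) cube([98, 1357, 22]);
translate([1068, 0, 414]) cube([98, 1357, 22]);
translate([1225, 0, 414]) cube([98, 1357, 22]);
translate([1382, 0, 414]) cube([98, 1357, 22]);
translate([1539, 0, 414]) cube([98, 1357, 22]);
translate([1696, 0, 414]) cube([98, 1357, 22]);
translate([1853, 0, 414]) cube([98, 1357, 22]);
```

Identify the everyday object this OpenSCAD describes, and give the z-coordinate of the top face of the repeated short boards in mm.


A bed frame. The slat-top height is 436 mm.

Four posts, four rails, and a row of slats — a bed frame. Slats sit on the rails at z = 278 + 136 = 414; with slat thickness 22, the top is 436 mm.


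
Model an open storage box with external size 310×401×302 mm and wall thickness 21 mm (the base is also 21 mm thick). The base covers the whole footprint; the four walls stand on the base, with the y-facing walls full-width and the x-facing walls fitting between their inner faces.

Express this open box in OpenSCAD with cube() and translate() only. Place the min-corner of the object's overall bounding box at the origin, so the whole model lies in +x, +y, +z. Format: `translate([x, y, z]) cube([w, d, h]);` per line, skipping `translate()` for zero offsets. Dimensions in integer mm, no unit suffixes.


cube([310, 401, 21]);
translate([0, 0, 21]) cube([310, 21, 281]);
translate([0, 380, 21]) cube([310, 21, 281]);
translate([0, 21, 21]) cube([21, 359, 281]);
translate([289, 21, 21]) cube([21, 359, 281]);


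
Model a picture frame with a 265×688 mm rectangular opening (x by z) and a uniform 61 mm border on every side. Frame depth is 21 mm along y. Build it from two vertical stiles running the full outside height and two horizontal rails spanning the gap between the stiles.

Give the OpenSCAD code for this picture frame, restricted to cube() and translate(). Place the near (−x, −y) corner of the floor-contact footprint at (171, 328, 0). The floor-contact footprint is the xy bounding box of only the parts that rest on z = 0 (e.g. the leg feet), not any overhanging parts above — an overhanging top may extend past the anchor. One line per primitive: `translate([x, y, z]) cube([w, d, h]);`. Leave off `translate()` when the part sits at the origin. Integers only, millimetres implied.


translate([171, 328, 0]) cube([61, 21, 810]);
translate([497, 328, 0]) cube([61, 21, 810]);
translate([232, 328, 0]) cube([265, 21, 61]);
translate([232, 328, 749]) cube([265, 21, 61]);
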